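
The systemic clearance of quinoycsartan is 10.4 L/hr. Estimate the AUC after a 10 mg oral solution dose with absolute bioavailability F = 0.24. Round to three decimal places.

AUC_0→∞ = F × Dose / CL
        = 0.24 × 10 / 10.4 = 0.230769 mg/L·hr

AUC = 0.231 mg/L·hr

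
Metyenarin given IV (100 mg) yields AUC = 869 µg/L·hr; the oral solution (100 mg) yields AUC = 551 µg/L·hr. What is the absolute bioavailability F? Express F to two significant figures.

F = 0.63

F = (AUC_ev / D_ev) / (AUC_iv / D_iv)
  = (551/100) / (869/100)
  = 5.51 / 8.69 = 0.6341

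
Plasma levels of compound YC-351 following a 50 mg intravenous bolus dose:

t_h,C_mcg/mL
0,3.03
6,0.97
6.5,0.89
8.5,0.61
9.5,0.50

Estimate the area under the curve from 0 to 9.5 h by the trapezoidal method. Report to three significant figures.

Trapezoidal AUC_0→9.5:
  [0→6]: (3.03+0.97)/2 × 6 = 12.0
  [6→6.5]: (0.97+0.89)/2 × 0.5 = 0.465
  [6.5→8.5]: (0.89+0.61)/2 × 2 = 1.5
  [8.5→9.5]: (0.61+0.50)/2 × 1 = 0.555
  Sum = 14.52 mcg/mL·h

AUC = 14.5 mcg/mL·h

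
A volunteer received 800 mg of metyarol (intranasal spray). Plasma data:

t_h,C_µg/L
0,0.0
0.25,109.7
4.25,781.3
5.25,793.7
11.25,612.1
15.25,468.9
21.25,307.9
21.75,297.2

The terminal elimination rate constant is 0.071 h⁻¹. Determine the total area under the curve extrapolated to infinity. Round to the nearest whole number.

Trapezoidal AUC_0→21.75:
  [0→0.25]: (0.0+109.7)/2 × 0.25 = 13.7125
  [0.25→4.25]: (109.7+781.3)/2 × 4 = 1782.0
  [4.25→5.25]: (781.3+793.7)/2 × 1 = 787.5
  [5.25→11.25]: (793.7+612.1)/2 × 6 = 4217.4
  [11.25→15.25]: (612.1+468.9)/2 × 4 = 2162.0
  [15.25→21.25]: (468.9+307.9)/2 × 6 = 2330.4
  [21.25→21.75]: (307.9+297.2)/2 × 0.5 = 151.275
  Sum = 11444.2875 µg/L·h
Extrapolated tail: C_last / k_e = 297.2 / 0.071 = 4185.915
AUC_0→∞ = 11444.2875 + 4185.915 = 15630.2025 µg/L·h

AUC = 15630 µg/L·h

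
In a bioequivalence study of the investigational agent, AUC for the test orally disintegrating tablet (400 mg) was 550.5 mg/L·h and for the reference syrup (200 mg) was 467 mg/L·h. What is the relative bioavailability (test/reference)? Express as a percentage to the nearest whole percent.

F_rel = (AUC_test/D_test) / (AUC_ref/D_ref)
      = (550.5/400) / (467/200)
      = 1.37625 / 2.335 = 0.5894 = 58.94%

F_rel = 59%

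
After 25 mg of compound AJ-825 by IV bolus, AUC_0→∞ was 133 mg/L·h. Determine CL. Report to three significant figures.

CL = 0.188 L/h

CL = Dose_iv / AUC_0→∞
   = 25 / 133 = 0.18797 L/h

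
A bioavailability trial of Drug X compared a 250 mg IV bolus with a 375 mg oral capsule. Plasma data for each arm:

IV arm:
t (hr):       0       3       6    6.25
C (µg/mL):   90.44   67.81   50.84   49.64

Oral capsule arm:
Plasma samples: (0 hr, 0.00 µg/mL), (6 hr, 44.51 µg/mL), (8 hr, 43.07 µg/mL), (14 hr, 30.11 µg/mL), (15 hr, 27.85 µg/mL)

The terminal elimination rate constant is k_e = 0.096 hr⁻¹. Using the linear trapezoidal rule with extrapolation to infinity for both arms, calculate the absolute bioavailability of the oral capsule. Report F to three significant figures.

Trapezoidal AUC_0→6.25 (IV):
  [0→3]: (90.44+67.81)/2 × 3 = 237.375
  [3→6]: (67.81+50.84)/2 × 3 = 177.975
  [6→6.25]: (50.84+49.64)/2 × 0.25 = 12.56
  Sum = 427.91 µg/mL·hr
IV tail: 49.64/0.096 = 517.083; AUC_iv,0→∞ = 427.91 + 517.083 = 944.993 µg/mL·hr
Trapezoidal AUC_0→15 (oral capsule):
  [0→6]: (0.00+44.51)/2 × 6 = 133.53
  [6→8]: (44.51+43.07)/2 × 2 = 87.58
  [8→14]: (43.07+30.11)/2 × 6 = 219.54
  [14→15]: (30.11+27.85)/2 × 1 = 28.98
  Sum = 469.63 µg/mL·hr
oral capsule tail: 27.85/0.096 = 290.104; AUC_ev,0→∞ = 469.63 + 290.104 = 759.734 µg/mL·hr
F = (AUC_ev/D_ev)/(AUC_iv/D_iv) = (759.734/375)/(944.993/250) = 2.02596/3.779972 = 0.5360

F = 0.536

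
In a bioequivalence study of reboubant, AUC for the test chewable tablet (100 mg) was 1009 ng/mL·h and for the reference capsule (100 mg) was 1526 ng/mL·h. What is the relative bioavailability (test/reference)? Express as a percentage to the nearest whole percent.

F_rel = 66%

F_rel = (AUC_test/D_test) / (AUC_ref/D_ref)
      = (1009/100) / (1526/100)
      = 10.09 / 15.26 = 0.6612 = 66.12%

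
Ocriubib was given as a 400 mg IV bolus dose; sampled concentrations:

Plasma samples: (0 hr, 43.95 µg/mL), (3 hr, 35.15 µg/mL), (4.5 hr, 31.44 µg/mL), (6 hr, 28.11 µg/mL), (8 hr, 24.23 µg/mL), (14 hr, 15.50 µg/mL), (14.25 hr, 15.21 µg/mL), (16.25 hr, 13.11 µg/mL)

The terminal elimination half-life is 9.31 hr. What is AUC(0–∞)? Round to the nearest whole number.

AUC = 593 µg/mL·hr

Trapezoidal AUC_0→16.25:
  [0→3]: (43.95+35.15)/2 × 3 = 118.65
  [3→4.5]: (35.15+31.44)/2 × 1.5 = 49.9425
  [4.5→6]: (31.44+28.11)/2 × 1.5 = 44.6625
  [6→8]: (28.11+24.23)/2 × 2 = 52.34
  [8→14]: (24.23+15.50)/2 × 6 = 119.19
  [14→14.25]: (15.50+15.21)/2 × 0.25 = 3.83875
  [14.25→16.25]: (15.21+13.11)/2 × 2 = 28.32
  Sum = 416.94375 µg/mL·hr
k_e = ln2 / t½ = 0.693147 / 9.31 = 0.0745 hr^-1
Extrapolated tail: C_last / k_e = 13.11 / 0.0745 = 175.973
AUC_0→∞ = 416.94375 + 175.973 = 592.91675 µg/mL·hr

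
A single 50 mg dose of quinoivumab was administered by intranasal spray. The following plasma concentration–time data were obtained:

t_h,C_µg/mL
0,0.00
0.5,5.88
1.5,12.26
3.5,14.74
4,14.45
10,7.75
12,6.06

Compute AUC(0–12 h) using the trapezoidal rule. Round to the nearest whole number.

Trapezoidal AUC_0→12:
  [0→0.5]: (0.00+5.88)/2 × 0.5 = 1.47
  [0.5→1.5]: (5.88+12.26)/2 × 1 = 9.07
  [1.5→3.5]: (12.26+14.74)/2 × 2 = 27.0
  [3.5→4]: (14.74+14.45)/2 × 0.5 = 7.2975
  [4→10]: (14.45+7.75)/2 × 6 = 66.6
  [10→12]: (7.75+6.06)/2 × 2 = 13.81
  Sum = 125.2475 µg/mL·h

AUC = 125 µg/mL·h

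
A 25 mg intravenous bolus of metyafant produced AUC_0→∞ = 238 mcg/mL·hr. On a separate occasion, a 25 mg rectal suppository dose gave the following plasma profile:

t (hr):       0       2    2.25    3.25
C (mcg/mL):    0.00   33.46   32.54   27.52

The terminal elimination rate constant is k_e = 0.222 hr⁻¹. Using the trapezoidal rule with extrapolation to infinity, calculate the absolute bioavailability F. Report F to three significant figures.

F = 0.822

Trapezoidal AUC_0→3.25 (rectal suppository):
  [0→2]: (0.00+33.46)/2 × 2 = 33.46
  [2→2.25]: (33.46+32.54)/2 × 0.25 = 8.25
  [2.25→3.25]: (32.54+27.52)/2 × 1 = 30.03
  Sum = 71.74 mcg/mL·hr
Tail: C_last/k_e = 27.52/0.222 = 123.964
AUC_0→∞ (rectal suppository) = 71.74 + 123.964 = 195.704 mcg/mL·hr
F = (AUC_ev/D_ev)/(AUC_iv/D_iv) = (195.704/25)/(238/25) = 7.82816/9.52 = 0.8223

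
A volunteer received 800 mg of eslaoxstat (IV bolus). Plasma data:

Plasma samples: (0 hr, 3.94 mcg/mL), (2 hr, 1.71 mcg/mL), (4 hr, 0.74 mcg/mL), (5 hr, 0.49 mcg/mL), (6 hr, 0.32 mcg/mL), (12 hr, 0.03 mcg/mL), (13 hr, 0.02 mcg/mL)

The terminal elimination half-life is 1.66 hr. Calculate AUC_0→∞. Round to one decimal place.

AUC = 10.2 mcg/mL·hr

Trapezoidal AUC_0→13:
  [0→2]: (3.94+1.71)/2 × 2 = 5.65
  [2→4]: (1.71+0.74)/2 × 2 = 2.45
  [4→5]: (0.74+0.49)/2 × 1 = 0.615
  [5→6]: (0.49+0.32)/2 × 1 = 0.405
  [6→12]: (0.32+0.03)/2 × 6 = 1.05
  [12→13]: (0.03+0.02)/2 × 1 = 0.025
  Sum = 10.195 mcg/mL·hr
k_e = ln2 / t½ = 0.693147 / 1.66 = 0.4176 hr^-1
Extrapolated tail: C_last / k_e = 0.02 / 0.4176 = 0.048
AUC_0→∞ = 10.195 + 0.048 = 10.243 mcg/mL·hr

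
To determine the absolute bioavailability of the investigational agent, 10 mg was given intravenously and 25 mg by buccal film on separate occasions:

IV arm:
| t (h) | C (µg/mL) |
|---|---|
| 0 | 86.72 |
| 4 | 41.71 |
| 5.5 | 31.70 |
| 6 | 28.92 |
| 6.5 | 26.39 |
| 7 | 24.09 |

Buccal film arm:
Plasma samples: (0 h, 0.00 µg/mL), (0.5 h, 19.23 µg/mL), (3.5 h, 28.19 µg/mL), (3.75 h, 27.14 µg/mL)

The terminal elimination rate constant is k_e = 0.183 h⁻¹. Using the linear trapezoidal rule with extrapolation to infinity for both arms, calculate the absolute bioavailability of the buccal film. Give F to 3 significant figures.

Trapezoidal AUC_0→7 (IV):
  [0→4]: (86.72+41.71)/2 × 4 = 256.86
  [4→5.5]: (41.71+31.70)/2 × 1.5 = 55.0575
  [5.5→6]: (31.70+28.92)/2 × 0.5 = 15.155
  [6→6.5]: (28.92+26.39)/2 × 0.5 = 13.8275
  [6.5→7]: (26.39+24.09)/2 × 0.5 = 12.62
  Sum = 353.52 µg/mL·h
IV tail: 24.09/0.183 = 131.639; AUC_iv,0→∞ = 353.52 + 131.639 = 485.159 µg/mL·h
Trapezoidal AUC_0→3.75 (buccal film):
  [0→0.5]: (0.00+19.23)/2 × 0.5 = 4.8075
  [0.5→3.5]: (19.23+28.19)/2 × 3 = 71.13
  [3.5→3.75]: (28.19+27.14)/2 × 0.25 = 6.91625
  Sum = 82.85375 µg/mL·h
buccal film tail: 27.14/0.183 = 148.306; AUC_ev,0→∞ = 82.85375 + 148.306 = 231.15975 µg/mL·h
F = (AUC_ev/D_ev)/(AUC_iv/D_iv) = (231.15975/25)/(485.159/10) = 9.24639/48.5159 = 0.1906

F = 0.191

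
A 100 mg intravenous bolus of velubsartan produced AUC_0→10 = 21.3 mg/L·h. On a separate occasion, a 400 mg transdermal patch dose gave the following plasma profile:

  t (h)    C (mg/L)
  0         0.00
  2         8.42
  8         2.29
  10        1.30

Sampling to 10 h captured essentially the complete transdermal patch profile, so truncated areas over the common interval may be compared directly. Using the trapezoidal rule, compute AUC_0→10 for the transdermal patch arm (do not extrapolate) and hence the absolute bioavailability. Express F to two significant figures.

Trapezoidal AUC_0→10 (transdermal patch):
  [0→2]: (0.00+8.42)/2 × 2 = 8.42
  [2→8]: (8.42+2.29)/2 × 6 = 32.13
  [8→10]: (2.29+1.30)/2 × 2 = 3.59
  Sum = 44.14 mg/L·h
F = (AUC_ev/D_ev)/(AUC_iv/D_iv) = (44.14/400)/(21.3/100) = 0.11035/0.213 = 0.5181

F = 0.52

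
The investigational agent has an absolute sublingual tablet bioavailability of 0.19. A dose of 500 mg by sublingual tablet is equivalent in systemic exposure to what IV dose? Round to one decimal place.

D_iv = 95.0 mg

Systemic exposure from an extravascular dose = F × D_ev, so the equivalent IV dose is F × D_ev.
D_iv = F × D_ev = 0.19 × 500 = 95 mg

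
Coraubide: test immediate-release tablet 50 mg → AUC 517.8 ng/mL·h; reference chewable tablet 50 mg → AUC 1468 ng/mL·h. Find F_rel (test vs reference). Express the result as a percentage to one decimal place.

F_rel = (AUC_test/D_test) / (AUC_ref/D_ref)
      = (517.8/50) / (1468/50)
      = 10.356 / 29.36 = 0.3527 = 35.27%

F_rel = 35.3%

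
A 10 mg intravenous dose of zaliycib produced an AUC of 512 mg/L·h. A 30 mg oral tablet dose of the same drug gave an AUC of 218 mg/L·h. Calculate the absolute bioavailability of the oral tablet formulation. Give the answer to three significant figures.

F = (AUC_ev / D_ev) / (AUC_iv / D_iv)
  = (218/30) / (512/10)
  = 7.26667 / 51.2 = 0.1419

F = 0.142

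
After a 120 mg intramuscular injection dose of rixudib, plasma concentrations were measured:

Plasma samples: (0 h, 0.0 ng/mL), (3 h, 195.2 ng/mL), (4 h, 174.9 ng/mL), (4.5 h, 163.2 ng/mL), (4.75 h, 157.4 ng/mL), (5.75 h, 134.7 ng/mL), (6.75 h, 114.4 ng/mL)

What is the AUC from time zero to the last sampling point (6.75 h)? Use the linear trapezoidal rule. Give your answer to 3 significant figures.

AUC = 873 ng/mL·h

Trapezoidal AUC_0→6.75:
  [0→3]: (0.0+195.2)/2 × 3 = 292.8
  [3→4]: (195.2+174.9)/2 × 1 = 185.05
  [4→4.5]: (174.9+163.2)/2 × 0.5 = 84.525
  [4.5→4.75]: (163.2+157.4)/2 × 0.25 = 40.075
  [4.75→5.75]: (157.4+134.7)/2 × 1 = 146.05
  [5.75→6.75]: (134.7+114.4)/2 × 1 = 124.55
  Sum = 873.05 ng/mL·h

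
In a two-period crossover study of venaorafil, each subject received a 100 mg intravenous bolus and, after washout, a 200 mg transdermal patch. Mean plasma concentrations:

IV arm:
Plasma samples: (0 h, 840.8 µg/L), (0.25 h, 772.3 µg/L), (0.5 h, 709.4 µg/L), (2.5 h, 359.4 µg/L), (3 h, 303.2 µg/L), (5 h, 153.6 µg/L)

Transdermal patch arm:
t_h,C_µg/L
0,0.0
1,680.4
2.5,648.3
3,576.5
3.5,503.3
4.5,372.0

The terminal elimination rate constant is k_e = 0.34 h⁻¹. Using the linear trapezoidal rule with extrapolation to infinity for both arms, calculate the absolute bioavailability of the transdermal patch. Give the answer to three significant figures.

Trapezoidal AUC_0→5 (IV):
  [0→0.25]: (840.8+772.3)/2 × 0.25 = 201.6375
  [0.25→0.5]: (772.3+709.4)/2 × 0.25 = 185.2125
  [0.5→2.5]: (709.4+359.4)/2 × 2 = 1068.8
  [2.5→3]: (359.4+303.2)/2 × 0.5 = 165.65
  [3→5]: (303.2+153.6)/2 × 2 = 456.8
  Sum = 2078.1 µg/L·h
IV tail: 153.6/0.34 = 451.765; AUC_iv,0→∞ = 2078.1 + 451.765 = 2529.865 µg/L·h
Trapezoidal AUC_0→4.5 (transdermal patch):
  [0→1]: (0.0+680.4)/2 × 1 = 340.2
  [1→2.5]: (680.4+648.3)/2 × 1.5 = 996.525
  [2.5→3]: (648.3+576.5)/2 × 0.5 = 306.2
  [3→3.5]: (576.5+503.3)/2 × 0.5 = 269.95
  [3.5→4.5]: (503.3+372.0)/2 × 1 = 437.65
  Sum = 2350.525 µg/L·h
transdermal patch tail: 372.0/0.34 = 1094.118; AUC_ev,0→∞ = 2350.525 + 1094.118 = 3444.643 µg/L·h
F = (AUC_ev/D_ev)/(AUC_iv/D_iv) = (3444.643/200)/(2529.865/100) = 17.223215/25.29865 = 0.6808

F = 0.681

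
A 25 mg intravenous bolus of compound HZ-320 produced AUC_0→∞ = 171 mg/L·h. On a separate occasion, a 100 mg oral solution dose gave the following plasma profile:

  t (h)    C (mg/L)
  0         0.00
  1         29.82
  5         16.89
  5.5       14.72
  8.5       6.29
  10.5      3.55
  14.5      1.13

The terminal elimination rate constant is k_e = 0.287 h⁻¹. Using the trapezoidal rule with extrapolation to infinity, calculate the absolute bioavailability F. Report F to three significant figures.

Trapezoidal AUC_0→14.5 (oral solution):
  [0→1]: (0.00+29.82)/2 × 1 = 14.91
  [1→5]: (29.82+16.89)/2 × 4 = 93.42
  [5→5.5]: (16.89+14.72)/2 × 0.5 = 7.9025
  [5.5→8.5]: (14.72+6.29)/2 × 3 = 31.515
  [8.5→10.5]: (6.29+3.55)/2 × 2 = 9.84
  [10.5→14.5]: (3.55+1.13)/2 × 4 = 9.36
  Sum = 166.9475 mg/L·h
Tail: C_last/k_e = 1.13/0.287 = 3.937
AUC_0→∞ (oral solution) = 166.9475 + 3.937 = 170.8845 mg/L·h
F = (AUC_ev/D_ev)/(AUC_iv/D_iv) = (170.8845/100)/(171/25) = 1.708845/6.84 = 0.2498

F = 0.250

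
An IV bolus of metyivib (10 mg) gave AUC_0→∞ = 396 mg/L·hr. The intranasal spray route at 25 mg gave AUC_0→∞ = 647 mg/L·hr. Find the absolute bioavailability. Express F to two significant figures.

F = (AUC_ev / D_ev) / (AUC_iv / D_iv)
  = (647/25) / (396/10)
  = 25.88 / 39.6 = 0.6535

F = 0.65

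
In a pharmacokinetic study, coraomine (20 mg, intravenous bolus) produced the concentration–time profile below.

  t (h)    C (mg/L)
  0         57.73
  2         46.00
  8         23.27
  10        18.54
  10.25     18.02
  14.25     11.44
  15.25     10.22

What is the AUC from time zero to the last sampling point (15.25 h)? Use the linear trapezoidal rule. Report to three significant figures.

Trapezoidal AUC_0→15.25:
  [0→2]: (57.73+46.00)/2 × 2 = 103.73
  [2→8]: (46.00+23.27)/2 × 6 = 207.81
  [8→10]: (23.27+18.54)/2 × 2 = 41.81
  [10→10.25]: (18.54+18.02)/2 × 0.25 = 4.57
  [10.25→14.25]: (18.02+11.44)/2 × 4 = 58.92
  [14.25→15.25]: (11.44+10.22)/2 × 1 = 10.83
  Sum = 427.67 mg/L·h

AUC = 428 mg/L·h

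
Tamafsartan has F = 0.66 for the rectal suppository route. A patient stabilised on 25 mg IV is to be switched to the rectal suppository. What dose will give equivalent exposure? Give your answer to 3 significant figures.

D_rectal = 37.9 mg

For equal systemic exposure: F × D_ev = D_iv
D_ev = D_iv / F = 25 / 0.66 = 37.8788 mg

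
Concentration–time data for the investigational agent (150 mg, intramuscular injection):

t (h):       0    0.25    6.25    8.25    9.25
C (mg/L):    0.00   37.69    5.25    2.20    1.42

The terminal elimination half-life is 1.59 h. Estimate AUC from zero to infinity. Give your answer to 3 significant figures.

AUC = 146 mg/L·h

Trapezoidal AUC_0→9.25:
  [0→0.25]: (0.00+37.69)/2 × 0.25 = 4.71125
  [0.25→6.25]: (37.69+5.25)/2 × 6 = 128.82
  [6.25→8.25]: (5.25+2.20)/2 × 2 = 7.45
  [8.25→9.25]: (2.20+1.42)/2 × 1 = 1.81
  Sum = 142.79125 mg/L·h
k_e = ln2 / t½ = 0.693147 / 1.59 = 0.4359 h^-1
Extrapolated tail: C_last / k_e = 1.42 / 0.4359 = 3.258
AUC_0→∞ = 142.79125 + 3.258 = 146.04925 mg/L·h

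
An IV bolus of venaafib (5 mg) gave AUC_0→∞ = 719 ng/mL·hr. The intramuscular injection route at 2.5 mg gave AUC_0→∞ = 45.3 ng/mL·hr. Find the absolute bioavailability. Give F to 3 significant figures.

F = (AUC_ev / D_ev) / (AUC_iv / D_iv)
  = (45.3/2.5) / (719/5)
  = 18.12 / 143.8 = 0.1260

F = 0.126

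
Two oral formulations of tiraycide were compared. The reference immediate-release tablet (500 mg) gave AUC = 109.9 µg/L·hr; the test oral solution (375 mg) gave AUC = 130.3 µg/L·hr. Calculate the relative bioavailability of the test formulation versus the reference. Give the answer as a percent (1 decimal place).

F_rel = 158.1%

F_rel = (AUC_test/D_test) / (AUC_ref/D_ref)
      = (130.3/375) / (109.9/500)
      = 0.347467 / 0.2198 = 1.5808 = 158.08%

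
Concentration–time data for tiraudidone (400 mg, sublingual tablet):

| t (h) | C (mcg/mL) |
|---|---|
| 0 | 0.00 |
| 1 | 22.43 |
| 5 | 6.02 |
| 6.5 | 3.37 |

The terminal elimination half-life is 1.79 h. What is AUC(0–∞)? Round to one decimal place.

AUC = 83.9 mcg/mL·h

Trapezoidal AUC_0→6.5:
  [0→1]: (0.00+22.43)/2 × 1 = 11.215
  [1→5]: (22.43+6.02)/2 × 4 = 56.9
  [5→6.5]: (6.02+3.37)/2 × 1.5 = 7.0425
  Sum = 75.1575 mcg/mL·h
k_e = ln2 / t½ = 0.693147 / 1.79 = 0.3872 h^-1
Extrapolated tail: C_last / k_e = 3.37 / 0.3872 = 8.704
AUC_0→∞ = 75.1575 + 8.704 = 83.8615 mcg/mL·h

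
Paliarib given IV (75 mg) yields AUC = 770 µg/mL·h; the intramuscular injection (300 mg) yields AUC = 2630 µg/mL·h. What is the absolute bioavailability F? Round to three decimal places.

F = 0.854

F = (AUC_ev / D_ev) / (AUC_iv / D_iv)
  = (2630/300) / (770/75)
  = 8.76667 / 10.2667 = 0.8539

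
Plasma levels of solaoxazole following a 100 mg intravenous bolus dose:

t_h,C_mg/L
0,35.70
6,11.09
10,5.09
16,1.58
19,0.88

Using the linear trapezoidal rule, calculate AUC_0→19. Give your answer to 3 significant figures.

AUC = 196 mg/L·h

Trapezoidal AUC_0→19:
  [0→6]: (35.70+11.09)/2 × 6 = 140.37
  [6→10]: (11.09+5.09)/2 × 4 = 32.36
  [10→16]: (5.09+1.58)/2 × 6 = 20.01
  [16→19]: (1.58+0.88)/2 × 3 = 3.69
  Sum = 196.43 mg/L·h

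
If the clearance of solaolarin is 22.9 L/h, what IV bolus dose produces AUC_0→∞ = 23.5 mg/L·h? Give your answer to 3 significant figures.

Dose = 538 mg

Dose_iv = CL × AUC_0→∞
     = 22.9 × 23.5 = 538.15 mg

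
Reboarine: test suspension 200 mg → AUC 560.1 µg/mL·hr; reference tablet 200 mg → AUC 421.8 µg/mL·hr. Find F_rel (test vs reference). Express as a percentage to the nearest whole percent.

F_rel = 133%

F_rel = (AUC_test/D_test) / (AUC_ref/D_ref)
      = (560.1/200) / (421.8/200)
      = 2.8005 / 2.109 = 1.3279 = 132.79%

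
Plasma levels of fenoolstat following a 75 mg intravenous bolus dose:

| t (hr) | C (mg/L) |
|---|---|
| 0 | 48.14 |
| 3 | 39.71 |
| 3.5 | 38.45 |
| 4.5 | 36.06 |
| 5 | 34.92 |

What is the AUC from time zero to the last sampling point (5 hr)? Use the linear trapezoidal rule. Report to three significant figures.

AUC = 206 mg/L·hr

Trapezoidal AUC_0→5:
  [0→3]: (48.14+39.71)/2 × 3 = 131.775
  [3→3.5]: (39.71+38.45)/2 × 0.5 = 19.54
  [3.5→4.5]: (38.45+36.06)/2 × 1 = 37.255
  [4.5→5]: (36.06+34.92)/2 × 0.5 = 17.745
  Sum = 206.315 mg/L·hr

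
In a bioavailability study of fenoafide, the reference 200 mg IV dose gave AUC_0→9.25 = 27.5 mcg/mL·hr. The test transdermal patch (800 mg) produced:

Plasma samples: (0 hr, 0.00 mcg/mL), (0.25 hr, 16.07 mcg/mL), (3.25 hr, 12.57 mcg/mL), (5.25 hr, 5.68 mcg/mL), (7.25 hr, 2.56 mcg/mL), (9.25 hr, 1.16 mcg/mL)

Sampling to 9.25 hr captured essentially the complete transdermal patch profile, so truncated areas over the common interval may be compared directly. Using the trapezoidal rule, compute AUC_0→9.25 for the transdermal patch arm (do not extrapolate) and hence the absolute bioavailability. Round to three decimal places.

Trapezoidal AUC_0→9.25 (transdermal patch):
  [0→0.25]: (0.00+16.07)/2 × 0.25 = 2.00875
  [0.25→3.25]: (16.07+12.57)/2 × 3 = 42.96
  [3.25→5.25]: (12.57+5.68)/2 × 2 = 18.25
  [5.25→7.25]: (5.68+2.56)/2 × 2 = 8.24
  [7.25→9.25]: (2.56+1.16)/2 × 2 = 3.72
  Sum = 75.17875 mcg/mL·hr
F = (AUC_ev/D_ev)/(AUC_iv/D_iv) = (75.17875/800)/(27.5/200) = 0.0939734/0.1375 = 0.6834

F = 0.683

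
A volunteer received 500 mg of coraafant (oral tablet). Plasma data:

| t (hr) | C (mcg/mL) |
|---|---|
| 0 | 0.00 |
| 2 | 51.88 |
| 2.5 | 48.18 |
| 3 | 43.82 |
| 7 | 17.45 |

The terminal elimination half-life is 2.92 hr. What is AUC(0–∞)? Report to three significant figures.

AUC = 296 mcg/mL·hr

Trapezoidal AUC_0→7:
  [0→2]: (0.00+51.88)/2 × 2 = 51.88
  [2→2.5]: (51.88+48.18)/2 × 0.5 = 25.015
  [2.5→3]: (48.18+43.82)/2 × 0.5 = 23.0
  [3→7]: (43.82+17.45)/2 × 4 = 122.54
  Sum = 222.435 mcg/mL·hr
k_e = ln2 / t½ = 0.693147 / 2.92 = 0.2374 hr^-1
Extrapolated tail: C_last / k_e = 17.45 / 0.2374 = 73.505
AUC_0→∞ = 222.435 + 73.505 = 295.94 mcg/mL·hr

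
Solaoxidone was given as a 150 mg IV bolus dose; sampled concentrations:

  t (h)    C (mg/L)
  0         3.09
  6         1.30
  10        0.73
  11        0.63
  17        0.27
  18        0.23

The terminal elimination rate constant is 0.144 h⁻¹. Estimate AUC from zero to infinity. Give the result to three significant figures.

AUC = 22.5 mg/L·h

Trapezoidal AUC_0→18:
  [0→6]: (3.09+1.30)/2 × 6 = 13.17
  [6→10]: (1.30+0.73)/2 × 4 = 4.06
  [10→11]: (0.73+0.63)/2 × 1 = 0.68
  [11→17]: (0.63+0.27)/2 × 6 = 2.7
  [17→18]: (0.27+0.23)/2 × 1 = 0.25
  Sum = 20.86 mg/L·h
Extrapolated tail: C_last / k_e = 0.23 / 0.144 = 1.597
AUC_0→∞ = 20.86 + 1.597 = 22.457 mg/L·h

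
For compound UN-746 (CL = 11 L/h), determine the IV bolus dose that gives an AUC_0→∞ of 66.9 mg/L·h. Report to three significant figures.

Dose_iv = CL × AUC_0→∞
     = 11 × 66.9 = 735.9 mg

Dose = 736 mg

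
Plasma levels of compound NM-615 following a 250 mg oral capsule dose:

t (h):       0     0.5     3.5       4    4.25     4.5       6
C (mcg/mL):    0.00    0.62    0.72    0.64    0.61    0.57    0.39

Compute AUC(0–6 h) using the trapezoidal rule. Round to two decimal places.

AUC = 3.53 mcg/mL·h

Trapezoidal AUC_0→6:
  [0→0.5]: (0.00+0.62)/2 × 0.5 = 0.155
  [0.5→3.5]: (0.62+0.72)/2 × 3 = 2.01
  [3.5→4]: (0.72+0.64)/2 × 0.5 = 0.34
  [4→4.25]: (0.64+0.61)/2 × 0.25 = 0.15625
  [4.25→4.5]: (0.61+0.57)/2 × 0.25 = 0.1475
  [4.5→6]: (0.57+0.39)/2 × 1.5 = 0.72
  Sum = 3.52875 mcg/mL·h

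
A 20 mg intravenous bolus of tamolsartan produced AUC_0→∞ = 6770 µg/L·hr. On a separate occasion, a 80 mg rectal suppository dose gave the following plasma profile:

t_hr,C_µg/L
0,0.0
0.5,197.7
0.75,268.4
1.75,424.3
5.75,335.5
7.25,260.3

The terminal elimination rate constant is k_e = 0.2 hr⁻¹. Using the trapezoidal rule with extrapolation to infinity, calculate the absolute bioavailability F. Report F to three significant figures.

F = 0.137

Trapezoidal AUC_0→7.25 (rectal suppository):
  [0→0.5]: (0.0+197.7)/2 × 0.5 = 49.425
  [0.5→0.75]: (197.7+268.4)/2 × 0.25 = 58.2625
  [0.75→1.75]: (268.4+424.3)/2 × 1 = 346.35
  [1.75→5.75]: (424.3+335.5)/2 × 4 = 1519.6
  [5.75→7.25]: (335.5+260.3)/2 × 1.5 = 446.85
  Sum = 2420.4875 µg/L·hr
Tail: C_last/k_e = 260.3/0.2 = 1301.500
AUC_0→∞ (rectal suppository) = 2420.4875 + 1301.500 = 3721.9875 µg/L·hr
F = (AUC_ev/D_ev)/(AUC_iv/D_iv) = (3721.9875/80)/(6770/20) = 46.5248/338.5 = 0.1374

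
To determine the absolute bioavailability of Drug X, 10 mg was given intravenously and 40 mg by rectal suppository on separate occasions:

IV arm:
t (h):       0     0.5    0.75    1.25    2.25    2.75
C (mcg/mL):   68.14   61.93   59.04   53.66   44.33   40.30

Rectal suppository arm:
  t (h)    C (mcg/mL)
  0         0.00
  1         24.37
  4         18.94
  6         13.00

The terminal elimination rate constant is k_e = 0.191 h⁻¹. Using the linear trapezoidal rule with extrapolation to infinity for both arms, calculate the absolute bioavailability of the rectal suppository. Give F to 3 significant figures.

F = 0.124

Trapezoidal AUC_0→2.75 (IV):
  [0→0.5]: (68.14+61.93)/2 × 0.5 = 32.5175
  [0.5→0.75]: (61.93+59.04)/2 × 0.25 = 15.12125
  [0.75→1.25]: (59.04+53.66)/2 × 0.5 = 28.175
  [1.25→2.25]: (53.66+44.33)/2 × 1 = 48.995
  [2.25→2.75]: (44.33+40.30)/2 × 0.5 = 21.1575
  Sum = 145.96625 mcg/mL·h
IV tail: 40.30/0.191 = 210.995; AUC_iv,0→∞ = 145.96625 + 210.995 = 356.96125 mcg/mL·h
Trapezoidal AUC_0→6 (rectal suppository):
  [0→1]: (0.00+24.37)/2 × 1 = 12.185
  [1→4]: (24.37+18.94)/2 × 3 = 64.965
  [4→6]: (18.94+13.00)/2 × 2 = 31.94
  Sum = 109.09 mcg/mL·h
rectal suppository tail: 13.00/0.191 = 68.063; AUC_ev,0→∞ = 109.09 + 68.063 = 177.153 mcg/mL·h
F = (AUC_ev/D_ev)/(AUC_iv/D_iv) = (177.153/40)/(356.96125/10) = 4.428825/35.696125 = 0.1241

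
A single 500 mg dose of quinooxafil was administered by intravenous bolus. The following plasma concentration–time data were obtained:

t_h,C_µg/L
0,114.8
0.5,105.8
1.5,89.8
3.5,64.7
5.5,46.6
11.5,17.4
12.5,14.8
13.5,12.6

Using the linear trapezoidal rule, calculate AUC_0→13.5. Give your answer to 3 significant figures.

AUC = 641 µg/L·h

Trapezoidal AUC_0→13.5:
  [0→0.5]: (114.8+105.8)/2 × 0.5 = 55.15
  [0.5→1.5]: (105.8+89.8)/2 × 1 = 97.8
  [1.5→3.5]: (89.8+64.7)/2 × 2 = 154.5
  [3.5→5.5]: (64.7+46.6)/2 × 2 = 111.3
  [5.5→11.5]: (46.6+17.4)/2 × 6 = 192.0
  [11.5→12.5]: (17.4+14.8)/2 × 1 = 16.1
  [12.5→13.5]: (14.8+12.6)/2 × 1 = 13.7
  Sum = 640.55 µg/L·h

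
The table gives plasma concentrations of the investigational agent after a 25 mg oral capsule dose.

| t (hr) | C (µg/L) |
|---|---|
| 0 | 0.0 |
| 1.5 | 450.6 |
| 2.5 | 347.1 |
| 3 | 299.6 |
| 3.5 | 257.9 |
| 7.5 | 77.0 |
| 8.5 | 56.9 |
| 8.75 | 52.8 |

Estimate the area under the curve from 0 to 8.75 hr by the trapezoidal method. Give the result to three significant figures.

AUC = 1790 µg/L·hr

Trapezoidal AUC_0→8.75:
  [0→1.5]: (0.0+450.6)/2 × 1.5 = 337.95
  [1.5→2.5]: (450.6+347.1)/2 × 1 = 398.85
  [2.5→3]: (347.1+299.6)/2 × 0.5 = 161.675
  [3→3.5]: (299.6+257.9)/2 × 0.5 = 139.375
  [3.5→7.5]: (257.9+77.0)/2 × 4 = 669.8
  [7.5→8.5]: (77.0+56.9)/2 × 1 = 66.95
  [8.5→8.75]: (56.9+52.8)/2 × 0.25 = 13.7125
  Sum = 1788.3125 µg/L·hr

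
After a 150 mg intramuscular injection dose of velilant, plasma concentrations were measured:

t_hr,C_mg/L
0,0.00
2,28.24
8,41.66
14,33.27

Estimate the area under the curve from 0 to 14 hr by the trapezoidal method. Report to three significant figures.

AUC = 463 mg/L·hr

Trapezoidal AUC_0→14:
  [0→2]: (0.00+28.24)/2 × 2 = 28.24
  [2→8]: (28.24+41.66)/2 × 6 = 209.7
  [8→14]: (41.66+33.27)/2 × 6 = 224.79
  Sum = 462.73 mg/L·hr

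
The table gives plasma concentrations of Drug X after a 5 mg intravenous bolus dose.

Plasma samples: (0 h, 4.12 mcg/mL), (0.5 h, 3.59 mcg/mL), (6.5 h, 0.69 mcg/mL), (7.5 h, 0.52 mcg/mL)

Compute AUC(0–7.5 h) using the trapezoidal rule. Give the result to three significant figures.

Trapezoidal AUC_0→7.5:
  [0→0.5]: (4.12+3.59)/2 × 0.5 = 1.9275
  [0.5→6.5]: (3.59+0.69)/2 × 6 = 12.84
  [6.5→7.5]: (0.69+0.52)/2 × 1 = 0.605
  Sum = 15.3725 mcg/mL·h

AUC = 15.4 mcg/mL·h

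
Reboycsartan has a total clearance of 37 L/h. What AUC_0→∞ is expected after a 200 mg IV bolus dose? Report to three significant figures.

AUC = 5.41 mg/L·h

AUC_0→∞ = Dose_iv / CL
        = 200 / 37 = 5.40541 mg/L·h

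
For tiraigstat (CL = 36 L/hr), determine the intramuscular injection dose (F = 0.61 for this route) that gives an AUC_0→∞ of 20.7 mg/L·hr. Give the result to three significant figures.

Dose = CL × AUC_0→∞ / F
     = 36 × 20.7 / 0.61 = 1221.64 mg

Dose = 1220 mg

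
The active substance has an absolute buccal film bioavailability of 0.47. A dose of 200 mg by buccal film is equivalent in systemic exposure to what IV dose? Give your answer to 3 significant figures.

D_iv = 94.0 mg

Systemic exposure from an extravascular dose = F × D_ev, so the equivalent IV dose is F × D_ev.
D_iv = F × D_ev = 0.47 × 200 = 94 mg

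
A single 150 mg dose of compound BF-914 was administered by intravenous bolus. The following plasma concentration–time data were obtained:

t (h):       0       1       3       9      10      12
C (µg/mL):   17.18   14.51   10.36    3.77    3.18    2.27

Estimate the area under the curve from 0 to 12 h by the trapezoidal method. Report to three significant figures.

Trapezoidal AUC_0→12:
  [0→1]: (17.18+14.51)/2 × 1 = 15.845
  [1→3]: (14.51+10.36)/2 × 2 = 24.87
  [3→9]: (10.36+3.77)/2 × 6 = 42.39
  [9→10]: (3.77+3.18)/2 × 1 = 3.475
  [10→12]: (3.18+2.27)/2 × 2 = 5.45
  Sum = 92.03 µg/mL·h

AUC = 92.0 µg/mL·h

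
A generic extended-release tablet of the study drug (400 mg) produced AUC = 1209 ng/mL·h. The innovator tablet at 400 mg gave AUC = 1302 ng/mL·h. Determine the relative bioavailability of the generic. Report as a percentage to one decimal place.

F_rel = 92.9%

F_rel = (AUC_test/D_test) / (AUC_ref/D_ref)
      = (1209/400) / (1302/400)
      = 3.0225 / 3.255 = 0.9286 = 92.86%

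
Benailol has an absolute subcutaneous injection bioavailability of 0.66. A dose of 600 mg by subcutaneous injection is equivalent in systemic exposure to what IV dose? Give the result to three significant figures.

D_iv = 396 mg

Systemic exposure from an extravascular dose = F × D_ev, so the equivalent IV dose is F × D_ev.
D_iv = F × D_ev = 0.66 × 600 = 396 mg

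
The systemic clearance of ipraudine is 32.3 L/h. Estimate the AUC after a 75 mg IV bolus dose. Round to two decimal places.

AUC = 2.32 mg/L·h

AUC_0→∞ = Dose_iv / CL
        = 75 / 32.3 = 2.32198 mg/L·h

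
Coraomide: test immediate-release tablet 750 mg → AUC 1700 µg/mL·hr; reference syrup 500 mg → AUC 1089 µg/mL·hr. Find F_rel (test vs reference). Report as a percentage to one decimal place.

F_rel = 104.1%

F_rel = (AUC_test/D_test) / (AUC_ref/D_ref)
      = (1700/750) / (1089/500)
      = 2.26667 / 2.178 = 1.0407 = 104.07%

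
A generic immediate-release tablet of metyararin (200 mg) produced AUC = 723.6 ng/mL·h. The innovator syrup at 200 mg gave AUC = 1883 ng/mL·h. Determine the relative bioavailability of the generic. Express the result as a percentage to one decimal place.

F_rel = (AUC_test/D_test) / (AUC_ref/D_ref)
      = (723.6/200) / (1883/200)
      = 3.618 / 9.415 = 0.3843 = 38.43%

F_rel = 38.4%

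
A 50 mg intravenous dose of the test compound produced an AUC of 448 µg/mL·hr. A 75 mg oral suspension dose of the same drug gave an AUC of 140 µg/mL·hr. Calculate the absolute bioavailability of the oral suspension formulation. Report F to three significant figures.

F = 0.208

F = (AUC_ev / D_ev) / (AUC_iv / D_iv)
  = (140/75) / (448/50)
  = 1.86667 / 8.96 = 0.2083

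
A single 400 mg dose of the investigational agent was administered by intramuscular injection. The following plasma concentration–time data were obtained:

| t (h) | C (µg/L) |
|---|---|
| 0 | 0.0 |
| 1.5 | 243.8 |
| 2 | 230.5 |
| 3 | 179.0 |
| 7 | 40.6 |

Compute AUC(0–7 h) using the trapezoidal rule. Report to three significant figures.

AUC = 945 µg/L·h

Trapezoidal AUC_0→7:
  [0→1.5]: (0.0+243.8)/2 × 1.5 = 182.85
  [1.5→2]: (243.8+230.5)/2 × 0.5 = 118.575
  [2→3]: (230.5+179.0)/2 × 1 = 204.75
  [3→7]: (179.0+40.6)/2 × 4 = 439.2
  Sum = 945.375 µg/L·h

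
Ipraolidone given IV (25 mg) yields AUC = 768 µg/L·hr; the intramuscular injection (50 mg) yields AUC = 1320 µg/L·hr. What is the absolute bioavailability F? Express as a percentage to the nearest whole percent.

F = 86%

F = (AUC_ev / D_ev) / (AUC_iv / D_iv)
  = (1320/50) / (768/25)
  = 26.4 / 30.72 = 0.8594
  = 85.94%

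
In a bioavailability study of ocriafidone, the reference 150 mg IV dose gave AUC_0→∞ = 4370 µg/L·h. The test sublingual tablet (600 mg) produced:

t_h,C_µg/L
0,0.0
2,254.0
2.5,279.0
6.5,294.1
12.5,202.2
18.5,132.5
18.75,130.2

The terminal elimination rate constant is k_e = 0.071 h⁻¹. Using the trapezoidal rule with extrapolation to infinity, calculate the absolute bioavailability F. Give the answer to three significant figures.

Trapezoidal AUC_0→18.75 (sublingual tablet):
  [0→2]: (0.0+254.0)/2 × 2 = 254.0
  [2→2.5]: (254.0+279.0)/2 × 0.5 = 133.25
  [2.5→6.5]: (279.0+294.1)/2 × 4 = 1146.2
  [6.5→12.5]: (294.1+202.2)/2 × 6 = 1488.9
  [12.5→18.5]: (202.2+132.5)/2 × 6 = 1004.1
  [18.5→18.75]: (132.5+130.2)/2 × 0.25 = 32.8375
  Sum = 4059.2875 µg/L·h
Tail: C_last/k_e = 130.2/0.071 = 1833.803
AUC_0→∞ (sublingual tablet) = 4059.2875 + 1833.803 = 5893.0905 µg/L·h
F = (AUC_ev/D_ev)/(AUC_iv/D_iv) = (5893.0905/600)/(4370/150) = 9.8218175/29.1333 = 0.3371

F = 0.337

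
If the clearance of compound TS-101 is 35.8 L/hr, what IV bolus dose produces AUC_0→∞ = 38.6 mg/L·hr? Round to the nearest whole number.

Dose = 1382 mg

Dose_iv = CL × AUC_0→∞
     = 35.8 × 38.6 = 1381.88 mg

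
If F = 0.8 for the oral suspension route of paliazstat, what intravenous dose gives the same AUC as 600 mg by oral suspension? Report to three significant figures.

D_iv = 480 mg

Systemic exposure from an extravascular dose = F × D_ev, so the equivalent IV dose is F × D_ev.
D_iv = F × D_ev = 0.8 × 600 = 480 mg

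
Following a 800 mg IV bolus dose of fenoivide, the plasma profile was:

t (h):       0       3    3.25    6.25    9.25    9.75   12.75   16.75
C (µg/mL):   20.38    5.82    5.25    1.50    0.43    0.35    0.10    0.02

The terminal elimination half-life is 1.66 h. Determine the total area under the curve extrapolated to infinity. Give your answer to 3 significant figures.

Trapezoidal AUC_0→16.75:
  [0→3]: (20.38+5.82)/2 × 3 = 39.3
  [3→3.25]: (5.82+5.25)/2 × 0.25 = 1.38375
  [3.25→6.25]: (5.25+1.50)/2 × 3 = 10.125
  [6.25→9.25]: (1.50+0.43)/2 × 3 = 2.895
  [9.25→9.75]: (0.43+0.35)/2 × 0.5 = 0.195
  [9.75→12.75]: (0.35+0.10)/2 × 3 = 0.675
  [12.75→16.75]: (0.10+0.02)/2 × 4 = 0.24
  Sum = 54.81375 µg/mL·h
k_e = ln2 / t½ = 0.693147 / 1.66 = 0.4176 h^-1
Extrapolated tail: C_last / k_e = 0.02 / 0.4176 = 0.048
AUC_0→∞ = 54.81375 + 0.048 = 54.86175 µg/mL·h

AUC = 54.9 µg/mL·h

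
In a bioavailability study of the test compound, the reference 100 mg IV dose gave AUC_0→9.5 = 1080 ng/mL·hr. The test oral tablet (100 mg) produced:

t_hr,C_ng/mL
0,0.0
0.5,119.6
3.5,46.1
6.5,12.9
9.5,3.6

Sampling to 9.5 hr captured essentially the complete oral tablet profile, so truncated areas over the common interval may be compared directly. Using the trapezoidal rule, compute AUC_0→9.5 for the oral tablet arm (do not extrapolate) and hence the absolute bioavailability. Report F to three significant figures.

F = 0.363

Trapezoidal AUC_0→9.5 (oral tablet):
  [0→0.5]: (0.0+119.6)/2 × 0.5 = 29.9
  [0.5→3.5]: (119.6+46.1)/2 × 3 = 248.55
  [3.5→6.5]: (46.1+12.9)/2 × 3 = 88.5
  [6.5→9.5]: (12.9+3.6)/2 × 3 = 24.75
  Sum = 391.7 ng/mL·hr
F = (AUC_ev/D_ev)/(AUC_iv/D_iv) = (391.7/100)/(1080/100) = 3.917/10.8 = 0.3627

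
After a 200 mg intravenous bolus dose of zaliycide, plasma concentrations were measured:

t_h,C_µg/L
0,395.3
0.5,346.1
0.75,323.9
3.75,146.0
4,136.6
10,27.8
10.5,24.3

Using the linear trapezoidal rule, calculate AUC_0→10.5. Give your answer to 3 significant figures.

Trapezoidal AUC_0→10.5:
  [0→0.5]: (395.3+346.1)/2 × 0.5 = 185.35
  [0.5→0.75]: (346.1+323.9)/2 × 0.25 = 83.75
  [0.75→3.75]: (323.9+146.0)/2 × 3 = 704.85
  [3.75→4]: (146.0+136.6)/2 × 0.25 = 35.325
  [4→10]: (136.6+27.8)/2 × 6 = 493.2
  [10→10.5]: (27.8+24.3)/2 × 0.5 = 13.025
  Sum = 1515.5 µg/L·h

AUC = 1520 µg/L·h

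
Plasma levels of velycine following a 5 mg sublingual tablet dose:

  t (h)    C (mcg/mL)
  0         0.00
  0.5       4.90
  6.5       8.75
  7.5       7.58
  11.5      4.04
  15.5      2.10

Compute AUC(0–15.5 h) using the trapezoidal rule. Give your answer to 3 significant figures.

AUC = 85.9 mcg/mL·h

Trapezoidal AUC_0→15.5:
  [0→0.5]: (0.00+4.90)/2 × 0.5 = 1.225
  [0.5→6.5]: (4.90+8.75)/2 × 6 = 40.95
  [6.5→7.5]: (8.75+7.58)/2 × 1 = 8.165
  [7.5→11.5]: (7.58+4.04)/2 × 4 = 23.24
  [11.5→15.5]: (4.04+2.10)/2 × 4 = 12.28
  Sum = 85.86 mcg/mL·h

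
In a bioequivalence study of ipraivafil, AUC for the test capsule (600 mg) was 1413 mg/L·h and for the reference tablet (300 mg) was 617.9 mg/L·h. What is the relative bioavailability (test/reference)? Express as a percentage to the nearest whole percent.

F_rel = (AUC_test/D_test) / (AUC_ref/D_ref)
      = (1413/600) / (617.9/300)
      = 2.355 / 2.05967 = 1.1434 = 114.34%

F_rel = 114%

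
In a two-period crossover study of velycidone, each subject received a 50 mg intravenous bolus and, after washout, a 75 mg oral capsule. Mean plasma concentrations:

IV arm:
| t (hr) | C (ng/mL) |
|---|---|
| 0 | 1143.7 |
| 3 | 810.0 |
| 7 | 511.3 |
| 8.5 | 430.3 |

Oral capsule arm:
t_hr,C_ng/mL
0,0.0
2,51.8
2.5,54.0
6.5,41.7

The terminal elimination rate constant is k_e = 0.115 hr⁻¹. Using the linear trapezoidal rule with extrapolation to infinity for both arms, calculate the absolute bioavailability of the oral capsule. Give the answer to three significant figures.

Trapezoidal AUC_0→8.5 (IV):
  [0→3]: (1143.7+810.0)/2 × 3 = 2930.55
  [3→7]: (810.0+511.3)/2 × 4 = 2642.6
  [7→8.5]: (511.3+430.3)/2 × 1.5 = 706.2
  Sum = 6279.35 ng/mL·hr
IV tail: 430.3/0.115 = 3741.739; AUC_iv,0→∞ = 6279.35 + 3741.739 = 10021.089 ng/mL·hr
Trapezoidal AUC_0→6.5 (oral capsule):
  [0→2]: (0.0+51.8)/2 × 2 = 51.8
  [2→2.5]: (51.8+54.0)/2 × 0.5 = 26.45
  [2.5→6.5]: (54.0+41.7)/2 × 4 = 191.4
  Sum = 269.65 ng/mL·hr
oral capsule tail: 41.7/0.115 = 362.609; AUC_ev,0→∞ = 269.65 + 362.609 = 632.259 ng/mL·hr
F = (AUC_ev/D_ev)/(AUC_iv/D_iv) = (632.259/75)/(10021.089/50) = 8.43012/200.42178 = 0.0421

F = 0.0421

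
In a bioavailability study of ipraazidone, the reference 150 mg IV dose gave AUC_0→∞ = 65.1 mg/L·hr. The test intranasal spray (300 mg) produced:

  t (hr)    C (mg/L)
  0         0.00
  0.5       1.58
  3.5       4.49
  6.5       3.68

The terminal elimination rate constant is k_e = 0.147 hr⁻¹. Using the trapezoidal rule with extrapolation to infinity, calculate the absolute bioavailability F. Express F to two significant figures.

F = 0.36

Trapezoidal AUC_0→6.5 (intranasal spray):
  [0→0.5]: (0.00+1.58)/2 × 0.5 = 0.395
  [0.5→3.5]: (1.58+4.49)/2 × 3 = 9.105
  [3.5→6.5]: (4.49+3.68)/2 × 3 = 12.255
  Sum = 21.755 mg/L·hr
Tail: C_last/k_e = 3.68/0.147 = 25.034
AUC_0→∞ (intranasal spray) = 21.755 + 25.034 = 46.789 mg/L·hr
F = (AUC_ev/D_ev)/(AUC_iv/D_iv) = (46.789/300)/(65.1/150) = 0.155963/0.434 = 0.3594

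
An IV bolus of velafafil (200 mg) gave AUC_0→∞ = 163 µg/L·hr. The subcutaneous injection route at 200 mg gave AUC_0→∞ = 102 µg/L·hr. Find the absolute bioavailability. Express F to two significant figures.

F = 0.63

F = (AUC_ev / D_ev) / (AUC_iv / D_iv)
  = (102/200) / (163/200)
  = 0.51 / 0.815 = 0.6258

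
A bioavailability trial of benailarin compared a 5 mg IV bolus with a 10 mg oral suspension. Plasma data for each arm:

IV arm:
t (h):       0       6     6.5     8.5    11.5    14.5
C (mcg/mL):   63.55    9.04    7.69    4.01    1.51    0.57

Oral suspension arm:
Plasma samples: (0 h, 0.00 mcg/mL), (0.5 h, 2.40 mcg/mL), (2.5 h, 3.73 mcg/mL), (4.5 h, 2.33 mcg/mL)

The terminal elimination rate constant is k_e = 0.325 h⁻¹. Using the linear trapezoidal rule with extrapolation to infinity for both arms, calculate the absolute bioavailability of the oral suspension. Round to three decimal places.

F = 0.040

Trapezoidal AUC_0→14.5 (IV):
  [0→6]: (63.55+9.04)/2 × 6 = 217.77
  [6→6.5]: (9.04+7.69)/2 × 0.5 = 4.1825
  [6.5→8.5]: (7.69+4.01)/2 × 2 = 11.7
  [8.5→11.5]: (4.01+1.51)/2 × 3 = 8.28
  [11.5→14.5]: (1.51+0.57)/2 × 3 = 3.12
  Sum = 245.0525 mcg/mL·h
IV tail: 0.57/0.325 = 1.754; AUC_iv,0→∞ = 245.0525 + 1.754 = 246.8065 mcg/mL·h
Trapezoidal AUC_0→4.5 (oral suspension):
  [0→0.5]: (0.00+2.40)/2 × 0.5 = 0.6
  [0.5→2.5]: (2.40+3.73)/2 × 2 = 6.13
  [2.5→4.5]: (3.73+2.33)/2 × 2 = 6.06
  Sum = 12.79 mcg/mL·h
oral suspension tail: 2.33/0.325 = 7.169; AUC_ev,0→∞ = 12.79 + 7.169 = 19.959 mcg/mL·h
F = (AUC_ev/D_ev)/(AUC_iv/D_iv) = (19.959/10)/(246.8065/5) = 1.9959/49.3613 = 0.0404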